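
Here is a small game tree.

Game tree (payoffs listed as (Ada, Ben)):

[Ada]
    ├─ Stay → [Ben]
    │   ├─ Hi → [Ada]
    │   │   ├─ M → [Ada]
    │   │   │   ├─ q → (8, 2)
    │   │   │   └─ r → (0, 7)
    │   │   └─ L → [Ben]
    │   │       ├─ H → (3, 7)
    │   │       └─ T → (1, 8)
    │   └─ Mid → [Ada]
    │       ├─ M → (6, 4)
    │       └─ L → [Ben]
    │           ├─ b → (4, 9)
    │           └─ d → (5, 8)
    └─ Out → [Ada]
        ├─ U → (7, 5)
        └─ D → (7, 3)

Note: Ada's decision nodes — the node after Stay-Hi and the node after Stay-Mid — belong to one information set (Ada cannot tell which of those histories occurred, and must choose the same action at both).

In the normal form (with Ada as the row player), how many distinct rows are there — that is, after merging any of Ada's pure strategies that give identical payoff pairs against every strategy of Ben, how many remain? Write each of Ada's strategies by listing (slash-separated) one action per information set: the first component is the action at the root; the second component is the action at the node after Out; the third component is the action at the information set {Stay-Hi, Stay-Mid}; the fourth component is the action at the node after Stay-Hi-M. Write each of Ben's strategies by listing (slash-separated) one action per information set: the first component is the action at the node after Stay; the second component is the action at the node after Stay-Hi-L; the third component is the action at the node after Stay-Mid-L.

Ada has 16 pure strategies: Stay/U/M/q, Stay/U/M/r, Stay/U/L/q, Stay/U/L/r, Stay/D/M/q, Stay/D/M/r, Stay/D/L/q, Stay/D/L/r, Out/U/M/q, Out/U/M/r, Out/U/L/q, Out/U/L/r, Out/D/M/q, Out/D/M/r, Out/D/L/q, Out/D/L/r. Columns: Hi/H/b, Hi/H/d, Hi/T/b, Hi/T/d, Mid/H/b, Mid/H/d, Mid/T/b, Mid/T/d.
{Stay/U/M/q, Stay/D/M/q} → row (8,2) (8,2) (8,2) (8,2) (6,4) (6,4) (6,4) (6,4)
{Stay/U/M/r, Stay/D/M/r} → row (0,7) (0,7) (0,7) (0,7) (6,4) (6,4) (6,4) (6,4)
{Stay/U/L/q, Stay/U/L/r, Stay/D/L/q, Stay/D/L/r} → row (3,7) (3,7) (1,8) (1,8) (4,9) (5,8) (4,9) (5,8)
{Out/U/M/q, Out/U/M/r, Out/U/L/q, Out/U/L/r} → row (7,5) (7,5) (7,5) (7,5) (7,5) (7,5) (7,5) (7,5)
{Out/D/M/q, Out/D/M/r, Out/D/L/q, Out/D/L/r} → row (7,3) (7,3) (7,3) (7,3) (7,3) (7,3) (7,3) (7,3)
That's 5 distinct rows out of 16 strategies.

5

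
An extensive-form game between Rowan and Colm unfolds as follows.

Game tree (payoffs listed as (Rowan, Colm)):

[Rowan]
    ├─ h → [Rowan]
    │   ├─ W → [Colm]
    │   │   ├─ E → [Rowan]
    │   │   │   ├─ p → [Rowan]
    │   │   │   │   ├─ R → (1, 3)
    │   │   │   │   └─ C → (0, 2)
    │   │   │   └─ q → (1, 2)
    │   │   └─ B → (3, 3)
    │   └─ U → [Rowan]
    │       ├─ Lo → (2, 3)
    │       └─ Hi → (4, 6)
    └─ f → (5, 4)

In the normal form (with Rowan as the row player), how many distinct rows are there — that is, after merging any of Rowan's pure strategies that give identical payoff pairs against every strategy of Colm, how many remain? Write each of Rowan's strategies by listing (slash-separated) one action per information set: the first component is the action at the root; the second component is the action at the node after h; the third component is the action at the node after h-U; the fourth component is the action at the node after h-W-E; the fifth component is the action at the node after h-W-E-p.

6

Rowan has 32 pure strategies: h/W/Lo/p/R, h/W/Lo/p/C, h/W/Lo/q/R, h/W/Lo/q/C, h/W/Hi/p/R, h/W/Hi/p/C, h/W/Hi/q/R, h/W/Hi/q/C, h/U/Lo/p/R, h/U/Lo/p/C, h/U/Lo/q/R, h/U/Lo/q/C, h/U/Hi/p/R, h/U/Hi/p/C, h/U/Hi/q/R, h/U/Hi/q/C, f/W/Lo/p/R, f/W/Lo/p/C, f/W/Lo/q/R, f/W/Lo/q/C, f/W/Hi/p/R, f/W/Hi/p/C, f/W/Hi/q/R, f/W/Hi/q/C, f/U/Lo/p/R, f/U/Lo/p/C, f/U/Lo/q/R, f/U/Lo/q/C, f/U/Hi/p/R, f/U/Hi/p/C, f/U/Hi/q/R, f/U/Hi/q/C. Columns: E, B.
{h/W/Lo/p/R, h/W/Hi/p/R} → row (1,3) (3,3)
{h/W/Lo/p/C, h/W/Hi/p/C} → row (0,2) (3,3)
{h/W/Lo/q/R, h/W/Lo/q/C, h/W/Hi/q/R, h/W/Hi/q/C} → row (1,2) (3,3)
{h/U/Lo/p/R, h/U/Lo/p/C, h/U/Lo/q/R, h/U/Lo/q/C} → row (2,3) (2,3)
{h/U/Hi/p/R, h/U/Hi/p/C, h/U/Hi/q/R, h/U/Hi/q/C} → row (4,6) (4,6)
{f/W/Lo/p/R, f/W/Lo/p/C, f/W/Lo/q/R, f/W/Lo/q/C, f/W/Hi/p/R, f/W/Hi/p/C, f/W/Hi/q/R, f/W/Hi/q/C, f/U/Lo/p/R, f/U/Lo/p/C, f/U/Lo/q/R, f/U/Lo/q/C, f/U/Hi/p/R, f/U/Hi/p/C, f/U/Hi/q/R, f/U/Hi/q/C} → row (5,4) (5,4)
That's 6 distinct rows out of 32 strategies.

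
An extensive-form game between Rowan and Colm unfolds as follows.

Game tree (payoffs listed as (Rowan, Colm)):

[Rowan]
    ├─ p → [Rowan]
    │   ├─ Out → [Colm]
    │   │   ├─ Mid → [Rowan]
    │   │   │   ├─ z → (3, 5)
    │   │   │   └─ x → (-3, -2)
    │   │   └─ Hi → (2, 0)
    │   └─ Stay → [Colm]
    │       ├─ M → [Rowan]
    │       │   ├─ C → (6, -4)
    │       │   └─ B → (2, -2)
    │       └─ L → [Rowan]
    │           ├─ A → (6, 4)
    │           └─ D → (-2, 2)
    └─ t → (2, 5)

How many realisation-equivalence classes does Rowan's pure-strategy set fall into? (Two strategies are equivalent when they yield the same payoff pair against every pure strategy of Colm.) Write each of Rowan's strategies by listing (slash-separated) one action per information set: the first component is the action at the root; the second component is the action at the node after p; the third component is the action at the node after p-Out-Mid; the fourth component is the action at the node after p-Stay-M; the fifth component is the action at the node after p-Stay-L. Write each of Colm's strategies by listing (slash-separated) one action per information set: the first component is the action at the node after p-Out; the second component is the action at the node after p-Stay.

7

Rowan has 32 pure strategies: p/Out/z/C/A, p/Out/z/C/D, p/Out/z/B/A, p/Out/z/B/D, p/Out/x/C/A, p/Out/x/C/D, p/Out/x/B/A, p/Out/x/B/D, p/Stay/z/C/A, p/Stay/z/C/D, p/Stay/z/B/A, p/Stay/z/B/D, p/Stay/x/C/A, p/Stay/x/C/D, p/Stay/x/B/A, p/Stay/x/B/D, t/Out/z/C/A, t/Out/z/C/D, t/Out/z/B/A, t/Out/z/B/D, t/Out/x/C/A, t/Out/x/C/D, t/Out/x/B/A, t/Out/x/B/D, t/Stay/z/C/A, t/Stay/z/C/D, t/Stay/z/B/A, t/Stay/z/B/D, t/Stay/x/C/A, t/Stay/x/C/D, t/Stay/x/B/A, t/Stay/x/B/D. Columns: Mid/M, Mid/L, Hi/M, Hi/L.
{p/Out/z/C/A, p/Out/z/C/D, p/Out/z/B/A, p/Out/z/B/D} → row (3,5) (3,5) (2,0) (2,0)
{p/Out/x/C/A, p/Out/x/C/D, p/Out/x/B/A, p/Out/x/B/D} → row (-3,-2) (-3,-2) (2,0) (2,0)
{p/Stay/z/C/A, p/Stay/x/C/A} → row (6,-4) (6,4) (6,-4) (6,4)
{p/Stay/z/C/D, p/Stay/x/C/D} → row (6,-4) (-2,2) (6,-4) (-2,2)
{p/Stay/z/B/A, p/Stay/x/B/A} → row (2,-2) (6,4) (2,-2) (6,4)
{p/Stay/z/B/D, p/Stay/x/B/D} → row (2,-2) (-2,2) (2,-2) (-2,2)
{t/Out/z/C/A, t/Out/z/C/D, t/Out/z/B/A, t/Out/z/B/D, t/Out/x/C/A, t/Out/x/C/D, t/Out/x/B/A, t/Out/x/B/D, t/Stay/z/C/A, t/Stay/z/C/D, t/Stay/z/B/A, t/Stay/z/B/D, t/Stay/x/C/A, t/Stay/x/C/D, t/Stay/x/B/A, t/Stay/x/B/D} → row (2,5) (2,5) (2,5) (2,5)
That's 7 distinct rows out of 32 strategies.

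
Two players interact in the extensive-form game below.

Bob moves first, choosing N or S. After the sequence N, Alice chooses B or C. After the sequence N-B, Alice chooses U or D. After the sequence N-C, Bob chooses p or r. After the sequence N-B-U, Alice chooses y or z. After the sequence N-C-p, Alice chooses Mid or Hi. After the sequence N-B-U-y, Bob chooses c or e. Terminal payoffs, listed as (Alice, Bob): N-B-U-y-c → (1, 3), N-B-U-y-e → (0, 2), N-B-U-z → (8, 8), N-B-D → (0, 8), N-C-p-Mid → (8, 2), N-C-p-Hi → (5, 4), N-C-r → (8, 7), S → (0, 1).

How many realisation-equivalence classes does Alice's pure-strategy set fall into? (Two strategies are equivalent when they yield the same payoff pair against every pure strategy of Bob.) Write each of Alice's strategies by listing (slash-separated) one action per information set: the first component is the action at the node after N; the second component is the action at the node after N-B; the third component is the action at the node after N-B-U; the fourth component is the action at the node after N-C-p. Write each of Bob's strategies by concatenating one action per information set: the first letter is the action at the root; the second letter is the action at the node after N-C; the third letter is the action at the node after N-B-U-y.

5

Alice has 16 pure strategies: B/U/y/Mid, B/U/y/Hi, B/U/z/Mid, B/U/z/Hi, B/D/y/Mid, B/D/y/Hi, B/D/z/Mid, B/D/z/Hi, C/U/y/Mid, C/U/y/Hi, C/U/z/Mid, C/U/z/Hi, C/D/y/Mid, C/D/y/Hi, C/D/z/Mid, C/D/z/Hi. Columns: Npc, Npe, Nrc, Nre, Spc, Spe, Src, Sre.
{B/U/y/Mid, B/U/y/Hi} → row (1,3) (0,2) (1,3) (0,2) (0,1) (0,1) (0,1) (0,1)
{B/U/z/Mid, B/U/z/Hi} → row (8,8) (8,8) (8,8) (8,8) (0,1) (0,1) (0,1) (0,1)
{B/D/y/Mid, B/D/y/Hi, B/D/z/Mid, B/D/z/Hi} → row (0,8) (0,8) (0,8) (0,8) (0,1) (0,1) (0,1) (0,1)
{C/U/y/Mid, C/U/z/Mid, C/D/y/Mid, C/D/z/Mid} → row (8,2) (8,2) (8,7) (8,7) (0,1) (0,1) (0,1) (0,1)
{C/U/y/Hi, C/U/z/Hi, C/D/y/Hi, C/D/z/Hi} → row (5,4) (5,4) (8,7) (8,7) (0,1) (0,1) (0,1) (0,1)
That's 5 distinct rows out of 16 strategies.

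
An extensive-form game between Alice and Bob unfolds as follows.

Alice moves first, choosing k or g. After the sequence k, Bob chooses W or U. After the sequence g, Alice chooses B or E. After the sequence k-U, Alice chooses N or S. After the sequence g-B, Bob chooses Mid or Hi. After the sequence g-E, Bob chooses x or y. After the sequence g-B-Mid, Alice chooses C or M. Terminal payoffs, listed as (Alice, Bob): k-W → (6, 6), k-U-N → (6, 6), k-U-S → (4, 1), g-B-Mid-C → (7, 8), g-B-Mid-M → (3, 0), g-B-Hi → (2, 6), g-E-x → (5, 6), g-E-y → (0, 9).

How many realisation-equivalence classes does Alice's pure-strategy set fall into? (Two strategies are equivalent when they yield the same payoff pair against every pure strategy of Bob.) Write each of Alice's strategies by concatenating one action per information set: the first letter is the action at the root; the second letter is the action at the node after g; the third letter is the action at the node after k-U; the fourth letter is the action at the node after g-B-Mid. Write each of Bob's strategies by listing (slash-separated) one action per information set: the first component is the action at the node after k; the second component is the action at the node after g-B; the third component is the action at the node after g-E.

5

Alice has 16 pure strategies: kBNC, kBNM, kBSC, kBSM, kENC, kENM, kESC, kESM, gBNC, gBNM, gBSC, gBSM, gENC, gENM, gESC, gESM. Columns: W/Mid/x, W/Mid/y, W/Hi/x, W/Hi/y, U/Mid/x, U/Mid/y, U/Hi/x, U/Hi/y.
{kBNC, kBNM, kENC, kENM} → row (6,6) (6,6) (6,6) (6,6) (6,6) (6,6) (6,6) (6,6)
{kBSC, kBSM, kESC, kESM} → row (6,6) (6,6) (6,6) (6,6) (4,1) (4,1) (4,1) (4,1)
{gBNC, gBSC} → row (7,8) (7,8) (2,6) (2,6) (7,8) (7,8) (2,6) (2,6)
{gBNM, gBSM} → row (3,0) (3,0) (2,6) (2,6) (3,0) (3,0) (2,6) (2,6)
{gENC, gENM, gESC, gESM} → row (5,6) (0,9) (5,6) (0,9) (5,6) (0,9) (5,6) (0,9)
That's 5 distinct rows out of 16 strategies.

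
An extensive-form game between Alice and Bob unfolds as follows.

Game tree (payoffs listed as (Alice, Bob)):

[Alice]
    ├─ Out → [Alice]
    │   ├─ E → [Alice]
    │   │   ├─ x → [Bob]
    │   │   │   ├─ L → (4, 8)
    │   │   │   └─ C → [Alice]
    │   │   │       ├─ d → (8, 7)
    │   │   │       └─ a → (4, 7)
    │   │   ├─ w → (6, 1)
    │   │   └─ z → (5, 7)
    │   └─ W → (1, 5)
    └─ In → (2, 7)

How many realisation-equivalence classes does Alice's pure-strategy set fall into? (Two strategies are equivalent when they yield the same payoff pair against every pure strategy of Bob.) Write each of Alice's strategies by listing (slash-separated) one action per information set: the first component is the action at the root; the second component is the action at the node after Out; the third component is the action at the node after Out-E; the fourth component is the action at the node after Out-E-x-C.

Alice has 24 pure strategies: Out/E/x/d, Out/E/x/a, Out/E/w/d, Out/E/w/a, Out/E/z/d, Out/E/z/a, Out/W/x/d, Out/W/x/a, Out/W/w/d, Out/W/w/a, Out/W/z/d, Out/W/z/a, In/E/x/d, In/E/x/a, In/E/w/d, In/E/w/a, In/E/z/d, In/E/z/a, In/W/x/d, In/W/x/a, In/W/w/d, In/W/w/a, In/W/z/d, In/W/z/a. Columns: L, C.
{Out/E/x/d} → row (4,8) (8,7)
{Out/E/x/a} → row (4,8) (4,7)
{Out/E/w/d, Out/E/w/a} → row (6,1) (6,1)
{Out/E/z/d, Out/E/z/a} → row (5,7) (5,7)
{Out/W/x/d, Out/W/x/a, Out/W/w/d, Out/W/w/a, Out/W/z/d, Out/W/z/a} → row (1,5) (1,5)
{In/E/x/d, In/E/x/a, In/E/w/d, In/E/w/a, In/E/z/d, In/E/z/a, In/W/x/d, In/W/x/a, In/W/w/d, In/W/w/a, In/W/z/d, In/W/z/a} → row (2,7) (2,7)
That's 6 distinct rows out of 24 strategies.

6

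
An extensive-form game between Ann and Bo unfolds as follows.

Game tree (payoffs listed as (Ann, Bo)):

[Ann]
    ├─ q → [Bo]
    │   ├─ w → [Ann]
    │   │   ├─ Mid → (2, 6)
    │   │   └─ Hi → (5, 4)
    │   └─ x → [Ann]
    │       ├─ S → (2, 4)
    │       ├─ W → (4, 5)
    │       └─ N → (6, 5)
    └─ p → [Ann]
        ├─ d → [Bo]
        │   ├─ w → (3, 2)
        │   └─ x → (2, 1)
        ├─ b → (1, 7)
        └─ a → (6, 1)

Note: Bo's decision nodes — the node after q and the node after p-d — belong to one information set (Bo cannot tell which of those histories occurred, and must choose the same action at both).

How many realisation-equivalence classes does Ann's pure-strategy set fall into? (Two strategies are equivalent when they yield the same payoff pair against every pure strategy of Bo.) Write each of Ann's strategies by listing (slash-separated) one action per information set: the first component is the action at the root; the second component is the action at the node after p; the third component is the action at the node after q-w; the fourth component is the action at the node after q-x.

9

Ann has 36 pure strategies: q/d/Mid/S, q/d/Mid/W, q/d/Mid/N, q/d/Hi/S, q/d/Hi/W, q/d/Hi/N, q/b/Mid/S, q/b/Mid/W, q/b/Mid/N, q/b/Hi/S, q/b/Hi/W, q/b/Hi/N, q/a/Mid/S, q/a/Mid/W, q/a/Mid/N, q/a/Hi/S, q/a/Hi/W, q/a/Hi/N, p/d/Mid/S, p/d/Mid/W, p/d/Mid/N, p/d/Hi/S, p/d/Hi/W, p/d/Hi/N, p/b/Mid/S, p/b/Mid/W, p/b/Mid/N, p/b/Hi/S, p/b/Hi/W, p/b/Hi/N, p/a/Mid/S, p/a/Mid/W, p/a/Mid/N, p/a/Hi/S, p/a/Hi/W, p/a/Hi/N. Columns: w, x.
{q/d/Mid/S, q/b/Mid/S, q/a/Mid/S} → row (2,6) (2,4)
{q/d/Mid/W, q/b/Mid/W, q/a/Mid/W} → row (2,6) (4,5)
{q/d/Mid/N, q/b/Mid/N, q/a/Mid/N} → row (2,6) (6,5)
{q/d/Hi/S, q/b/Hi/S, q/a/Hi/S} → row (5,4) (2,4)
{q/d/Hi/W, q/b/Hi/W, q/a/Hi/W} → row (5,4) (4,5)
{q/d/Hi/N, q/b/Hi/N, q/a/Hi/N} → row (5,4) (6,5)
{p/d/Mid/S, p/d/Mid/W, p/d/Mid/N, p/d/Hi/S, p/d/Hi/W, p/d/Hi/N} → row (3,2) (2,1)
{p/b/Mid/S, p/b/Mid/W, p/b/Mid/N, p/b/Hi/S, p/b/Hi/W, p/b/Hi/N} → row (1,7) (1,7)
{p/a/Mid/S, p/a/Mid/W, p/a/Mid/N, p/a/Hi/S, p/a/Hi/W, p/a/Hi/N} → row (6,1) (6,1)
That's 9 distinct rows out of 36 strategies.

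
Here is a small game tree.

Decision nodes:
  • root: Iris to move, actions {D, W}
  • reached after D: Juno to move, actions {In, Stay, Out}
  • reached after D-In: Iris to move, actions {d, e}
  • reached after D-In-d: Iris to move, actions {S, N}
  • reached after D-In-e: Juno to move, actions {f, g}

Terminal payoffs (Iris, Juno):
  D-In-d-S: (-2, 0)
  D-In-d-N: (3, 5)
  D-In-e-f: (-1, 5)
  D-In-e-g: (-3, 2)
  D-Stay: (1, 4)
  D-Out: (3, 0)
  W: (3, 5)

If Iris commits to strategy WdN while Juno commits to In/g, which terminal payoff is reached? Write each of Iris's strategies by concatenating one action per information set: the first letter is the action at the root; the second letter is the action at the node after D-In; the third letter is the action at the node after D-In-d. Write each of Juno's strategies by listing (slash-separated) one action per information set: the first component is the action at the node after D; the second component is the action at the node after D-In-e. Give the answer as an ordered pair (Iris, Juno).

(3, 5)

Trace the play path from the root:
  Iris plays W
→ terminal payoff (3, 5).
(Iris's choice at the node after D-In is never reached on this path, so it doesn't affect the outcome.)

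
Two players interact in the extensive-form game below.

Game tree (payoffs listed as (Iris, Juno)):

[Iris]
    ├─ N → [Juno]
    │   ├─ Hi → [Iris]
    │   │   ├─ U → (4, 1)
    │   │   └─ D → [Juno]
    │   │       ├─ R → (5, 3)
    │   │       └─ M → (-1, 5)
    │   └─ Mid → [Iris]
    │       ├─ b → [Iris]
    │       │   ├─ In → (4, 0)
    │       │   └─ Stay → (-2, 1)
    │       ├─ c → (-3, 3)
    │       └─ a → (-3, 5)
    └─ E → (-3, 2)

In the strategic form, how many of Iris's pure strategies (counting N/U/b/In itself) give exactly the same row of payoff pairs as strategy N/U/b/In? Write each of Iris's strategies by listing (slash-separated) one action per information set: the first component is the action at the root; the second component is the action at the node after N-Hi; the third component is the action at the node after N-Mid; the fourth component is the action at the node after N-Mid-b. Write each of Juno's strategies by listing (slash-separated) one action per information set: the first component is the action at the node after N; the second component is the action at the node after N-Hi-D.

Row for N/U/b/In (columns Hi/R, Hi/M, Mid/R, Mid/M): (4,1) (4,1) (4,0) (4,0).
Every one of Iris's information sets is on the play path for some reply by Juno when Iris follows N/U/b/In.
Changing the action at any of them therefore changes at least one column, so only N/U/b/In itself gives this row.

1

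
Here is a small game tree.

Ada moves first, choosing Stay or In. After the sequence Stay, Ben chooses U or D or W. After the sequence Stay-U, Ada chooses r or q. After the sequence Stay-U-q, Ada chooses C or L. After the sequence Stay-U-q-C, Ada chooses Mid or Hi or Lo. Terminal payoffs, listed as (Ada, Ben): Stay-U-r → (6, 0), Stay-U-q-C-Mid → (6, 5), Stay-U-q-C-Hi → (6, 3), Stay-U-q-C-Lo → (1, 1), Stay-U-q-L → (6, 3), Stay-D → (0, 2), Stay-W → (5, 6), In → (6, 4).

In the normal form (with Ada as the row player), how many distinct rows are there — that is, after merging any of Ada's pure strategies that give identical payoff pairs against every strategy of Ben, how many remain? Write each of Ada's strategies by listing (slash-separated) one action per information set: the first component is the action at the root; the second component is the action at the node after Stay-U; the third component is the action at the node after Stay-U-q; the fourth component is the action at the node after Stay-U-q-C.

Ada has 24 pure strategies: Stay/r/C/Mid, Stay/r/C/Hi, Stay/r/C/Lo, Stay/r/L/Mid, Stay/r/L/Hi, Stay/r/L/Lo, Stay/q/C/Mid, Stay/q/C/Hi, Stay/q/C/Lo, Stay/q/L/Mid, Stay/q/L/Hi, Stay/q/L/Lo, In/r/C/Mid, In/r/C/Hi, In/r/C/Lo, In/r/L/Mid, In/r/L/Hi, In/r/L/Lo, In/q/C/Mid, In/q/C/Hi, In/q/C/Lo, In/q/L/Mid, In/q/L/Hi, In/q/L/Lo. Columns: U, D, W.
{Stay/r/C/Mid, Stay/r/C/Hi, Stay/r/C/Lo, Stay/r/L/Mid, Stay/r/L/Hi, Stay/r/L/Lo} → row (6,0) (0,2) (5,6)
{Stay/q/C/Mid} → row (6,5) (0,2) (5,6)
{Stay/q/C/Hi, Stay/q/L/Mid, Stay/q/L/Hi, Stay/q/L/Lo} → row (6,3) (0,2) (5,6)
{Stay/q/C/Lo} → row (1,1) (0,2) (5,6)
{In/r/C/Mid, In/r/C/Hi, In/r/C/Lo, In/r/L/Mid, In/r/L/Hi, In/r/L/Lo, In/q/C/Mid, In/q/C/Hi, In/q/C/Lo, In/q/L/Mid, In/q/L/Hi, In/q/L/Lo} → row (6,4) (6,4) (6,4)
That's 5 distinct rows out of 24 strategies.

5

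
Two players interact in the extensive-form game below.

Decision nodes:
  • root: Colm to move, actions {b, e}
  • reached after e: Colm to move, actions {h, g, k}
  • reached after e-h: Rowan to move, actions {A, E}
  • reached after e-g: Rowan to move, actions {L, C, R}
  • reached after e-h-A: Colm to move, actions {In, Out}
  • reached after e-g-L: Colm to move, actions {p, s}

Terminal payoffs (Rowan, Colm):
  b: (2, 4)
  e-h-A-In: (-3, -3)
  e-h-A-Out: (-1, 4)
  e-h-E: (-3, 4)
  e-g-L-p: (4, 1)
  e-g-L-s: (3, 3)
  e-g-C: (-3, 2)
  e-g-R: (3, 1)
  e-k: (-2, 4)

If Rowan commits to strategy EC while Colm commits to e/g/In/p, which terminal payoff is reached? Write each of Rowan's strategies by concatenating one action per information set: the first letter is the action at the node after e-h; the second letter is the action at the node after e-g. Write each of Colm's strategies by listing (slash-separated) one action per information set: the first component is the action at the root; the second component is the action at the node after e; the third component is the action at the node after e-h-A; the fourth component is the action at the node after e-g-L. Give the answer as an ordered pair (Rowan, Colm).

Trace the play path from the root:
  Colm plays e
  Colm plays g at [e]
  Rowan plays C at [e-g]
→ terminal payoff (-3, 2).
(Rowan's choice at the node after e-h is never reached on this path, so it doesn't affect the outcome.)

(-3, 2)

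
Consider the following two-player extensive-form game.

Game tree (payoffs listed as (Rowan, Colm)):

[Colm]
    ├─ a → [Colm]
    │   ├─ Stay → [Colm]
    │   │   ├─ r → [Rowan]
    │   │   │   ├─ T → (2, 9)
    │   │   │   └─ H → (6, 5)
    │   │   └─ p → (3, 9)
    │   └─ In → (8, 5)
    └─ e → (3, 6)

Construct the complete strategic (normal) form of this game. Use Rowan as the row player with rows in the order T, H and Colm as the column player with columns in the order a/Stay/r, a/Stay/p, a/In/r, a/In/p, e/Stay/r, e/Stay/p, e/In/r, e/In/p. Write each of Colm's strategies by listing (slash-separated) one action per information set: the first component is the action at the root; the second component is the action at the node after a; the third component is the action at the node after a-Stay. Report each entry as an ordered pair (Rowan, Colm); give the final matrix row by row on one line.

Row T: a/Stay/r→(2,9), a/Stay/p→(3,9), a/In/r→(8,5), a/In/p→(8,5), e/Stay/r→(3,6), e/Stay/p→(3,6), e/In/r→(3,6), e/In/p→(3,6)
Row H: a/Stay/r→(6,5), a/Stay/p→(3,9), a/In/r→(8,5), a/In/p→(8,5), e/Stay/r→(3,6), e/Stay/p→(3,6), e/In/r→(3,6), e/In/p→(3,6)

T: (2,9) (3,9) (8,5) (8,5) (3,6) (3,6) (3,6) (3,6) | H: (6,5) (3,9) (8,5) (8,5) (3,6) (3,6) (3,6) (3,6)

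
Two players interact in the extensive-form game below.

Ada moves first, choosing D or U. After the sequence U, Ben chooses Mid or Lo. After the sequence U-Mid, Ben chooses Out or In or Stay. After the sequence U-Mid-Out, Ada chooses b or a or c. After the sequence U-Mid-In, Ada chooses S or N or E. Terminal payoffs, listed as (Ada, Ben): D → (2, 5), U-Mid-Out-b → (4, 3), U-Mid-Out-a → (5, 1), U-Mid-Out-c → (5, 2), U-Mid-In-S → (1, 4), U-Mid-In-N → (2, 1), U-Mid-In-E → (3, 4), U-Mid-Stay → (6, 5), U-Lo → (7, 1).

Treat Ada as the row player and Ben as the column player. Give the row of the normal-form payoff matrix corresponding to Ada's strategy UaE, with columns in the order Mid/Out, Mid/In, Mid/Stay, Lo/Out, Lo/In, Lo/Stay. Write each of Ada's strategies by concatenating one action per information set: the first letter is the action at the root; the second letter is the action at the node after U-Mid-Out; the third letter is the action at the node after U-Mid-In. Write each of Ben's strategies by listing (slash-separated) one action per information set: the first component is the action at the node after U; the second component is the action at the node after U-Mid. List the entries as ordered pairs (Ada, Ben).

(5,1) (3,4) (6,5) (7,1) (7,1) (7,1)

vs Mid/Out: Ada plays U → Ben plays Mid at [U] → Ben plays Out at [U-Mid] → Ada plays a at [U-Mid-Out] → (5, 1)
vs Mid/In: Ada plays U → Ben plays Mid at [U] → Ben plays In at [U-Mid] → Ada plays E at [U-Mid-In] → (3, 4)
vs Mid/Stay: Ada plays U → Ben plays Mid at [U] → Ben plays Stay at [U-Mid] → (6, 5)
vs Lo/Out: Ada plays U → Ben plays Lo at [U] → (7, 1)
vs Lo/In: Ada plays U → Ben plays Lo at [U] → (7, 1)
vs Lo/Stay: Ada plays U → Ben plays Lo at [U] → (7, 1)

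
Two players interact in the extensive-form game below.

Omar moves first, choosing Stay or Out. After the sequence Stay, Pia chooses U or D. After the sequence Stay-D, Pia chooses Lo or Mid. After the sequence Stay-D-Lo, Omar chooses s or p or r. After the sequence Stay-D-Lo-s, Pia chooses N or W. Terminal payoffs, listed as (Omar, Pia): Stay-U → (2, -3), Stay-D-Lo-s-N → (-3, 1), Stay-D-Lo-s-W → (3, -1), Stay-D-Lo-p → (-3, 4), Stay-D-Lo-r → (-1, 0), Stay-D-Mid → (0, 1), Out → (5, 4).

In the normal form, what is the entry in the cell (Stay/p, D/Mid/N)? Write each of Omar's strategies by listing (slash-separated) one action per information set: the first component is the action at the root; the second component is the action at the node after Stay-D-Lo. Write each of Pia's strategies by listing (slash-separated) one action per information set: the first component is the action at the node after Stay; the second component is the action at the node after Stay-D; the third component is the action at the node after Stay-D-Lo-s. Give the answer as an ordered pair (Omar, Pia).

(0, 1)

Trace the play path from the root:
  Omar plays Stay
  Pia plays D at [Stay]
  Pia plays Mid at [Stay-D]
→ terminal payoff (0, 1).
(Omar's choice at the node after Stay-D-Lo is never reached on this path, so it doesn't affect the outcome.)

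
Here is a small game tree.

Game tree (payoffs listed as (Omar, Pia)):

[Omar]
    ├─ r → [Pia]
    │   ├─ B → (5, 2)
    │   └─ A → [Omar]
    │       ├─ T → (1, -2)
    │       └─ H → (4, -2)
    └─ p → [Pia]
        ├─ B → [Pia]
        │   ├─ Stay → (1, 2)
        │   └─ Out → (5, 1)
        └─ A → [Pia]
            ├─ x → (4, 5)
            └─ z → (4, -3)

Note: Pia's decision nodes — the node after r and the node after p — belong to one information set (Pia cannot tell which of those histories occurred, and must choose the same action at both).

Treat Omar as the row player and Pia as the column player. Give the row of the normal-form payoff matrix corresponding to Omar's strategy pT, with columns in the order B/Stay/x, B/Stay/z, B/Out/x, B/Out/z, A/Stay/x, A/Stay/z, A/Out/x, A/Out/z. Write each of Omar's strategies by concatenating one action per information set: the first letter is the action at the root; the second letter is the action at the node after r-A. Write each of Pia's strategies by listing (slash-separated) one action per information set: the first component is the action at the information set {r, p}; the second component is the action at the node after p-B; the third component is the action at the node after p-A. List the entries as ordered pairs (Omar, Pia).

(1,2) (1,2) (5,1) (5,1) (4,5) (4,-3) (4,5) (4,-3)

vs B/Stay/x: Omar plays p → Pia plays B at [p] → Pia plays Stay at [p-B] → (1, 2)
vs B/Stay/z: Omar plays p → Pia plays B at [p] → Pia plays Stay at [p-B] → (1, 2)
vs B/Out/x: Omar plays p → Pia plays B at [p] → Pia plays Out at [p-B] → (5, 1)
vs B/Out/z: Omar plays p → Pia plays B at [p] → Pia plays Out at [p-B] → (5, 1)
vs A/Stay/x: Omar plays p → Pia plays A at [p] → Pia plays x at [p-A] → (4, 5)
vs A/Stay/z: Omar plays p → Pia plays A at [p] → Pia plays z at [p-A] → (4, -3)
vs A/Out/x: Omar plays p → Pia plays A at [p] → Pia plays x at [p-A] → (4, 5)
vs A/Out/z: Omar plays p → Pia plays A at [p] → Pia plays z at [p-A] → (4, -3)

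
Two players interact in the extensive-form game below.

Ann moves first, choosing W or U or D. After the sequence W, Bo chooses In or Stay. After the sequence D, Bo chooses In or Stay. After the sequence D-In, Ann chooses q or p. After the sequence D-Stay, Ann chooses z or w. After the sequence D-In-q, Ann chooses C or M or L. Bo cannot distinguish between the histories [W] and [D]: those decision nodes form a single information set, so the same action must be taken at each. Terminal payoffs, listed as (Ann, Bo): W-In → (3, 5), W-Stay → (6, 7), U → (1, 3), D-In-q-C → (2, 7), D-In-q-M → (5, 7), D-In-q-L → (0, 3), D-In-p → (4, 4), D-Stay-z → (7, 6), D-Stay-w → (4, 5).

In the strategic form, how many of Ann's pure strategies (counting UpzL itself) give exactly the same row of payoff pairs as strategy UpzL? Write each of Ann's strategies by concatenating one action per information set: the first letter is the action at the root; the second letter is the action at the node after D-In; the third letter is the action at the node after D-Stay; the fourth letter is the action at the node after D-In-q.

12

Row for UpzL (columns In, Stay): (1,3) (1,3).
Under UpzL, Ann's choice at the node after D-In and at the node after D-Stay and at the node after D-In-q can never be reached regardless of what Bo does, so varying those choices leaves every outcome unchanged.
Holding the reachable choices fixed and varying the unreachable ones freely already gives 2 × 2 × 3 = 12 equivalent strategies.
No other strategy reproduces this row, so those 12 are the full class: UqzC, UqzM, UqzL, UqwC, UqwM, UqwL, UpzC, UpzM, UpzL, UpwC, UpwM, UpwL.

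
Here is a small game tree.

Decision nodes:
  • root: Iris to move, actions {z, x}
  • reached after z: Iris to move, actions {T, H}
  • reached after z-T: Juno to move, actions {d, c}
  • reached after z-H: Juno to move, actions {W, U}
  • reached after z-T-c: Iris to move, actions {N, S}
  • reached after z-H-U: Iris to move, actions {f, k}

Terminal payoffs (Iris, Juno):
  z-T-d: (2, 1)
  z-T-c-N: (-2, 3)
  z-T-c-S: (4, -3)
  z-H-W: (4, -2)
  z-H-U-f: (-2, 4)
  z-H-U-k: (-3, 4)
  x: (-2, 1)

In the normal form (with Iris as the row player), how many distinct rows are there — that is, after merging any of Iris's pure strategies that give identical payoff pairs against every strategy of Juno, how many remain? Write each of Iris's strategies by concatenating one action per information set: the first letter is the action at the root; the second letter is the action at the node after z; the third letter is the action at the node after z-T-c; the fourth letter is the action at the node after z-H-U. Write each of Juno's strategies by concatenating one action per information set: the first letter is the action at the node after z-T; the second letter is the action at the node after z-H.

Iris has 16 pure strategies: zTNf, zTNk, zTSf, zTSk, zHNf, zHNk, zHSf, zHSk, xTNf, xTNk, xTSf, xTSk, xHNf, xHNk, xHSf, xHSk. Columns: dW, dU, cW, cU.
{zTNf, zTNk} → row (2,1) (2,1) (-2,3) (-2,3)
{zTSf, zTSk} → row (2,1) (2,1) (4,-3) (4,-3)
{zHNf, zHSf} → row (4,-2) (-2,4) (4,-2) (-2,4)
{zHNk, zHSk} → row (4,-2) (-3,4) (4,-2) (-3,4)
{xTNf, xTNk, xTSf, xTSk, xHNf, xHNk, xHSf, xHSk} → row (-2,1) (-2,1) (-2,1) (-2,1)
That's 5 distinct rows out of 16 strategies.

5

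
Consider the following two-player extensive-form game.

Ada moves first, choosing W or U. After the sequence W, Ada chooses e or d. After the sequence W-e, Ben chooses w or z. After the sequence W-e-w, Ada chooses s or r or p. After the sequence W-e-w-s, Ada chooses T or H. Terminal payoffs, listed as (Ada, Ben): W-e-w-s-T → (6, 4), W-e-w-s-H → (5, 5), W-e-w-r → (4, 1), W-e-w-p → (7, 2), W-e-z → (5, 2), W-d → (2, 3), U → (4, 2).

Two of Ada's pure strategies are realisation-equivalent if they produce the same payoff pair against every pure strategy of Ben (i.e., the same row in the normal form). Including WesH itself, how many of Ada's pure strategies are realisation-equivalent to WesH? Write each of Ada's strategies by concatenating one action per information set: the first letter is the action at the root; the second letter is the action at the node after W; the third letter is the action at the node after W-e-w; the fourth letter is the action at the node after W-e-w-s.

Row for WesH (columns w, z): (5,5) (5,2).
Every one of Ada's information sets is on the play path for some reply by Ben when Ada follows WesH.
Changing the action at any of them therefore changes at least one column, so only WesH itself gives this row.

1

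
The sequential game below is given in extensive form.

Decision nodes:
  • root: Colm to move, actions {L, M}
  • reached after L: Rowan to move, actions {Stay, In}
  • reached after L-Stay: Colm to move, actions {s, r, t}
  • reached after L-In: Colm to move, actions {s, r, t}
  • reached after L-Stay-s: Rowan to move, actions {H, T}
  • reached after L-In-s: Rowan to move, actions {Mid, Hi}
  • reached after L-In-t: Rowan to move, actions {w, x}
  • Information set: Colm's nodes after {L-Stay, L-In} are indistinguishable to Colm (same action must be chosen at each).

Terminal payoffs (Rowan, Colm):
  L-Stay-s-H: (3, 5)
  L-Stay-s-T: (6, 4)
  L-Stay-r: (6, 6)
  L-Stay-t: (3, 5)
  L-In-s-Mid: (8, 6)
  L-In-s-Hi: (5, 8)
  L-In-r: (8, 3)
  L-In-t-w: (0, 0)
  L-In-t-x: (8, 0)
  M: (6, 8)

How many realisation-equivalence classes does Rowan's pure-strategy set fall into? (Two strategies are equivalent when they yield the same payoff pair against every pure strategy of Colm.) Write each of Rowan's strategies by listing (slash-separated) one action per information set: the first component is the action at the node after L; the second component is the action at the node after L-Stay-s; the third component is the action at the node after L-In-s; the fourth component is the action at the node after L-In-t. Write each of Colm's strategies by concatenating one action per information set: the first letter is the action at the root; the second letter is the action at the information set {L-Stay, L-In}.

Rowan has 16 pure strategies: Stay/H/Mid/w, Stay/H/Mid/x, Stay/H/Hi/w, Stay/H/Hi/x, Stay/T/Mid/w, Stay/T/Mid/x, Stay/T/Hi/w, Stay/T/Hi/x, In/H/Mid/w, In/H/Mid/x, In/H/Hi/w, In/H/Hi/x, In/T/Mid/w, In/T/Mid/x, In/T/Hi/w, In/T/Hi/x. Columns: Ls, Lr, Lt, Ms, Mr, Mt.
{Stay/H/Mid/w, Stay/H/Mid/x, Stay/H/Hi/w, Stay/H/Hi/x} → row (3,5) (6,6) (3,5) (6,8) (6,8) (6,8)
{Stay/T/Mid/w, Stay/T/Mid/x, Stay/T/Hi/w, Stay/T/Hi/x} → row (6,4) (6,6) (3,5) (6,8) (6,8) (6,8)
{In/H/Mid/w, In/T/Mid/w} → row (8,6) (8,3) (0,0) (6,8) (6,8) (6,8)
{In/H/Mid/x, In/T/Mid/x} → row (8,6) (8,3) (8,0) (6,8) (6,8) (6,8)
{In/H/Hi/w, In/T/Hi/w} → row (5,8) (8,3) (0,0) (6,8) (6,8) (6,8)
{In/H/Hi/x, In/T/Hi/x} → row (5,8) (8,3) (8,0) (6,8) (6,8) (6,8)
That's 6 distinct rows out of 16 strategies.

6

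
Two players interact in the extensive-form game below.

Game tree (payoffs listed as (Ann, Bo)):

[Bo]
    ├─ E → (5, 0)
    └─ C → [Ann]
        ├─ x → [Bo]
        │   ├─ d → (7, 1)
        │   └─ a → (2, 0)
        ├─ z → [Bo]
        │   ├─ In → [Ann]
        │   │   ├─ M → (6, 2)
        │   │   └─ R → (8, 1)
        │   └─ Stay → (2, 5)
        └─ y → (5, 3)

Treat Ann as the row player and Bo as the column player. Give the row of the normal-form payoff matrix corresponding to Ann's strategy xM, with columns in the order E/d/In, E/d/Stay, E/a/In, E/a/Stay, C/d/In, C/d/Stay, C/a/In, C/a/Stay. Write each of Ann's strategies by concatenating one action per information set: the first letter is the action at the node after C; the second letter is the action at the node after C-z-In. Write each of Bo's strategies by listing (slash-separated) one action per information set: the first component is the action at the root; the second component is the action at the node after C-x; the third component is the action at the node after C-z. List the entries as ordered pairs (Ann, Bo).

(5,0) (5,0) (5,0) (5,0) (7,1) (7,1) (2,0) (2,0)

vs E/d/In: Bo plays E → (5, 0)
vs E/d/Stay: Bo plays E → (5, 0)
vs E/a/In: Bo plays E → (5, 0)
vs E/a/Stay: Bo plays E → (5, 0)
vs C/d/In: Bo plays C → Ann plays x at [C] → Bo plays d at [C-x] → (7, 1)
vs C/d/Stay: Bo plays C → Ann plays x at [C] → Bo plays d at [C-x] → (7, 1)
vs C/a/In: Bo plays C → Ann plays x at [C] → Bo plays a at [C-x] → (2, 0)
vs C/a/Stay: Bo plays C → Ann plays x at [C] → Bo plays a at [C-x] → (2, 0)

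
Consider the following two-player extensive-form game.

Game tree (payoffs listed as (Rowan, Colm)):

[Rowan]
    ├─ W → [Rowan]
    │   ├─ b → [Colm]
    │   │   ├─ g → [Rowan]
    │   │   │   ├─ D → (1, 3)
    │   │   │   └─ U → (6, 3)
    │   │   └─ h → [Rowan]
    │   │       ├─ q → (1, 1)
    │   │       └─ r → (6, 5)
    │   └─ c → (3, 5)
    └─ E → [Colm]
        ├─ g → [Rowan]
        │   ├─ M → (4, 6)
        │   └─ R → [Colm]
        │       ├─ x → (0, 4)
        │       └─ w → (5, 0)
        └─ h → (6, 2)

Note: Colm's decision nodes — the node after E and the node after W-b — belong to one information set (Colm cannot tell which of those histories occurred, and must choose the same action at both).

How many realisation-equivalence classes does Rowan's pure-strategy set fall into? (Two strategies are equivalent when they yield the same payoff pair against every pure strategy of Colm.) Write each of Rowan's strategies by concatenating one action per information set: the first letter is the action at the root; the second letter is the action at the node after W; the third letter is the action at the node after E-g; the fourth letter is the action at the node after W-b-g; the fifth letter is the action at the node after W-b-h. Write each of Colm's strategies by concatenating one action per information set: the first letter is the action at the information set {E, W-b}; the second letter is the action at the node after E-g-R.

7

Rowan has 32 pure strategies: WbMDq, WbMDr, WbMUq, WbMUr, WbRDq, WbRDr, WbRUq, WbRUr, WcMDq, WcMDr, WcMUq, WcMUr, WcRDq, WcRDr, WcRUq, WcRUr, EbMDq, EbMDr, EbMUq, EbMUr, EbRDq, EbRDr, EbRUq, EbRUr, EcMDq, EcMDr, EcMUq, EcMUr, EcRDq, EcRDr, EcRUq, EcRUr. Columns: gx, gw, hx, hw.
{WbMDq, WbRDq} → row (1,3) (1,3) (1,1) (1,1)
{WbMDr, WbRDr} → row (1,3) (1,3) (6,5) (6,5)
{WbMUq, WbRUq} → row (6,3) (6,3) (1,1) (1,1)
{WbMUr, WbRUr} → row (6,3) (6,3) (6,5) (6,5)
{WcMDq, WcMDr, WcMUq, WcMUr, WcRDq, WcRDr, WcRUq, WcRUr} → row (3,5) (3,5) (3,5) (3,5)
{EbMDq, EbMDr, EbMUq, EbMUr, EcMDq, EcMDr, EcMUq, EcMUr} → row (4,6) (4,6) (6,2) (6,2)
{EbRDq, EbRDr, EbRUq, EbRUr, EcRDq, EcRDr, EcRUq, EcRUr} → row (0,4) (5,0) (6,2) (6,2)
That's 7 distinct rows out of 32 strategies.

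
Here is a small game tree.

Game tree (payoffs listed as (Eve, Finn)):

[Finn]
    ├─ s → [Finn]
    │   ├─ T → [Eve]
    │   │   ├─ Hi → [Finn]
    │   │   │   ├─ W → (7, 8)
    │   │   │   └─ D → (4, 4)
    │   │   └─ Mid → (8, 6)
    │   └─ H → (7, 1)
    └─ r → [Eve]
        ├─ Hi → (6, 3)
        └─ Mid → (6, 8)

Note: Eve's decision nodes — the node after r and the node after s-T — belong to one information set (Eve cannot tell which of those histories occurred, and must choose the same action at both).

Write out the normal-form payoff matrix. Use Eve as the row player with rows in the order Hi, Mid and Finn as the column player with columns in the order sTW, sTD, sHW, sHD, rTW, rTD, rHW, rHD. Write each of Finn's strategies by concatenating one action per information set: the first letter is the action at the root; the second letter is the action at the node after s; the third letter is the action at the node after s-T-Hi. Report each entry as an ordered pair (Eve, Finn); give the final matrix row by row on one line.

Hi: (7,8) (4,4) (7,1) (7,1) (6,3) (6,3) (6,3) (6,3) | Mid: (8,6) (8,6) (7,1) (7,1) (6,8) (6,8) (6,8) (6,8)

Row Hi: sTW→(7,8), sTD→(4,4), sHW→(7,1), sHD→(7,1), rTW→(6,3), rTD→(6,3), rHW→(6,3), rHD→(6,3)
Row Mid: sTW→(8,6), sTD→(8,6), sHW→(7,1), sHD→(7,1), rTW→(6,8), rTD→(6,8), rHW→(6,8), rHD→(6,8)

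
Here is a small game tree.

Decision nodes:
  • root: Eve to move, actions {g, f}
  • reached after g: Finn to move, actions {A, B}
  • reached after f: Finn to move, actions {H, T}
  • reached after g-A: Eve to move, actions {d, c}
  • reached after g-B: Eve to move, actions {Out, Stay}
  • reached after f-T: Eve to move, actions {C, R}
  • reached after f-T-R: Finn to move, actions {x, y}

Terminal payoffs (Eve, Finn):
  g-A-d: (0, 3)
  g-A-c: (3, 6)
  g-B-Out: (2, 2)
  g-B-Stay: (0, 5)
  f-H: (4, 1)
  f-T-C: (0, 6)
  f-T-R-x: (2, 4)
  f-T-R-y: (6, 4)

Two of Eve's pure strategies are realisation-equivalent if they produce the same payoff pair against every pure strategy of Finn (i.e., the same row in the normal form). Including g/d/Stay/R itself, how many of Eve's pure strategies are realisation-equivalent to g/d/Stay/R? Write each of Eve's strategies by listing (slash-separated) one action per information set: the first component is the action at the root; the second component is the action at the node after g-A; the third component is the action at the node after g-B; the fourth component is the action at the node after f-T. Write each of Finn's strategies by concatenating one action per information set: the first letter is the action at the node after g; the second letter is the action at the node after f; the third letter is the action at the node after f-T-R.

Row for g/d/Stay/R (columns AHx, AHy, ATx, ATy, BHx, BHy, BTx, BTy): (0,3) (0,3) (0,3) (0,3) (0,5) (0,5) (0,5) (0,5).
Under g/d/Stay/R, Eve's choice at the node after f-T can never be reached regardless of what Finn does, so varying those choices leaves every outcome unchanged.
Holding the reachable choices fixed and varying the unreachable one freely already gives 2 equivalent strategies.
No other strategy reproduces this row, so those 2 are the full class: g/d/Stay/C, g/d/Stay/R.

2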